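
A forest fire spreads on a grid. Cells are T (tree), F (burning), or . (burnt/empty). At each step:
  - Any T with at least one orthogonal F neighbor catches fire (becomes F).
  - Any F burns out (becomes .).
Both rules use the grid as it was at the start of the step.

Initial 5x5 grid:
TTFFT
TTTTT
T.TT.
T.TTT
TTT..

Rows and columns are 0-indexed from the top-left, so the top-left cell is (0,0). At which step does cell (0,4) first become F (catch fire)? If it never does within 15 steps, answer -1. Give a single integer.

Step 1: cell (0,4)='F' (+4 fires, +2 burnt)
  -> target ignites at step 1
Step 2: cell (0,4)='.' (+5 fires, +4 burnt)
Step 3: cell (0,4)='.' (+3 fires, +5 burnt)
Step 4: cell (0,4)='.' (+3 fires, +3 burnt)
Step 5: cell (0,4)='.' (+2 fires, +3 burnt)
Step 6: cell (0,4)='.' (+1 fires, +2 burnt)
Step 7: cell (0,4)='.' (+0 fires, +1 burnt)
  fire out at step 7

1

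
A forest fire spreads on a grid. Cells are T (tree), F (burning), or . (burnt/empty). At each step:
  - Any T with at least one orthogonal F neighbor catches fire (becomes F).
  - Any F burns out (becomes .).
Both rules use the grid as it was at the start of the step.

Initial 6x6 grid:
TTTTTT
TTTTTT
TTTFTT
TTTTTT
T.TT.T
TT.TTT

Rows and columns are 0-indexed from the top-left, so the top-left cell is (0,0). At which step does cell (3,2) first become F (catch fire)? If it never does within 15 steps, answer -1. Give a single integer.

Step 1: cell (3,2)='T' (+4 fires, +1 burnt)
Step 2: cell (3,2)='F' (+8 fires, +4 burnt)
  -> target ignites at step 2
Step 3: cell (3,2)='.' (+9 fires, +8 burnt)
Step 4: cell (3,2)='.' (+6 fires, +9 burnt)
Step 5: cell (3,2)='.' (+3 fires, +6 burnt)
Step 6: cell (3,2)='.' (+1 fires, +3 burnt)
Step 7: cell (3,2)='.' (+1 fires, +1 burnt)
Step 8: cell (3,2)='.' (+0 fires, +1 burnt)
  fire out at step 8

2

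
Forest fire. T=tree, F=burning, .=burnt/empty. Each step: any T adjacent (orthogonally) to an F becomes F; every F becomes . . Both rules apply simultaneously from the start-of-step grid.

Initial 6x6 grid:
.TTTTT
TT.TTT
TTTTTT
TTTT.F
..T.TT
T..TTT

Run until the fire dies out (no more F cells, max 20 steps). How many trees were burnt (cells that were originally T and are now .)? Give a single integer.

Answer: 26

Derivation:
Step 1: +2 fires, +1 burnt (F count now 2)
Step 2: +4 fires, +2 burnt (F count now 4)
Step 3: +4 fires, +4 burnt (F count now 4)
Step 4: +5 fires, +4 burnt (F count now 5)
Step 5: +3 fires, +5 burnt (F count now 3)
Step 6: +5 fires, +3 burnt (F count now 5)
Step 7: +3 fires, +5 burnt (F count now 3)
Step 8: +0 fires, +3 burnt (F count now 0)
Fire out after step 8
Initially T: 27, now '.': 35
Total burnt (originally-T cells now '.'): 26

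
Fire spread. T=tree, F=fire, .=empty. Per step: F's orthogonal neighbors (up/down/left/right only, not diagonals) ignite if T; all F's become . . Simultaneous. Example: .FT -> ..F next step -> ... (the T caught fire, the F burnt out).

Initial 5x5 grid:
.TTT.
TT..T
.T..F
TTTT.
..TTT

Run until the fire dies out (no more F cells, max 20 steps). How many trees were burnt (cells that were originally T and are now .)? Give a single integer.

Answer: 1

Derivation:
Step 1: +1 fires, +1 burnt (F count now 1)
Step 2: +0 fires, +1 burnt (F count now 0)
Fire out after step 2
Initially T: 14, now '.': 12
Total burnt (originally-T cells now '.'): 1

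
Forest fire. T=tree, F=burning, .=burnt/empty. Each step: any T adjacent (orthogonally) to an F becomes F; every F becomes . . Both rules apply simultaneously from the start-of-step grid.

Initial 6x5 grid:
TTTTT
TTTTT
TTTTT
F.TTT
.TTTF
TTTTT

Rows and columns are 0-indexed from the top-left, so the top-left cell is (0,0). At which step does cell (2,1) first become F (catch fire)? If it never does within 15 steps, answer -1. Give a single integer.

Step 1: cell (2,1)='T' (+4 fires, +2 burnt)
Step 2: cell (2,1)='F' (+6 fires, +4 burnt)
  -> target ignites at step 2
Step 3: cell (2,1)='.' (+8 fires, +6 burnt)
Step 4: cell (2,1)='.' (+5 fires, +8 burnt)
Step 5: cell (2,1)='.' (+3 fires, +5 burnt)
Step 6: cell (2,1)='.' (+0 fires, +3 burnt)
  fire out at step 6

2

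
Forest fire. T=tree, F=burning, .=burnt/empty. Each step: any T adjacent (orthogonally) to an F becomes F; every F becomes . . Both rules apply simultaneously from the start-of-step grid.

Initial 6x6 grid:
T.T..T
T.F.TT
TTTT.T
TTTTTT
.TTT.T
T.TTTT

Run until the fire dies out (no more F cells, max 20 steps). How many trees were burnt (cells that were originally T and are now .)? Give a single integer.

Step 1: +2 fires, +1 burnt (F count now 2)
Step 2: +3 fires, +2 burnt (F count now 3)
Step 3: +4 fires, +3 burnt (F count now 4)
Step 4: +6 fires, +4 burnt (F count now 6)
Step 5: +3 fires, +6 burnt (F count now 3)
Step 6: +3 fires, +3 burnt (F count now 3)
Step 7: +2 fires, +3 burnt (F count now 2)
Step 8: +2 fires, +2 burnt (F count now 2)
Step 9: +0 fires, +2 burnt (F count now 0)
Fire out after step 9
Initially T: 26, now '.': 35
Total burnt (originally-T cells now '.'): 25

Answer: 25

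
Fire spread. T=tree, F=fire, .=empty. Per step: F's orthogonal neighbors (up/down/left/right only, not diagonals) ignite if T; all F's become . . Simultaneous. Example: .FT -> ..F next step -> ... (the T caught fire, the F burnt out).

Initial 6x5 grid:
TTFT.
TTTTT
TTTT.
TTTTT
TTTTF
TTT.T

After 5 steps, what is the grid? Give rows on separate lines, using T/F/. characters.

Step 1: 6 trees catch fire, 2 burn out
  TF.F.
  TTFTT
  TTTT.
  TTTTF
  TTTF.
  TTT.F
Step 2: 6 trees catch fire, 6 burn out
  F....
  TF.FT
  TTFT.
  TTTF.
  TTF..
  TTT..
Step 3: 7 trees catch fire, 6 burn out
  .....
  F...F
  TF.F.
  TTF..
  TF...
  TTF..
Step 4: 4 trees catch fire, 7 burn out
  .....
  .....
  F....
  TF...
  F....
  TF...
Step 5: 2 trees catch fire, 4 burn out
  .....
  .....
  .....
  F....
  .....
  F....

.....
.....
.....
F....
.....
F....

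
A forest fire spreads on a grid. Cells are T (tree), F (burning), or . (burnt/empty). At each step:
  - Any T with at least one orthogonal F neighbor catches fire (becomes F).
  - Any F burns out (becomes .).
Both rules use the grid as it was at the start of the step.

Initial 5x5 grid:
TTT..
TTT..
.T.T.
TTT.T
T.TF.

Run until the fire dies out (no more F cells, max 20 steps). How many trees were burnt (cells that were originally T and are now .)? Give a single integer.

Answer: 12

Derivation:
Step 1: +1 fires, +1 burnt (F count now 1)
Step 2: +1 fires, +1 burnt (F count now 1)
Step 3: +1 fires, +1 burnt (F count now 1)
Step 4: +2 fires, +1 burnt (F count now 2)
Step 5: +2 fires, +2 burnt (F count now 2)
Step 6: +3 fires, +2 burnt (F count now 3)
Step 7: +2 fires, +3 burnt (F count now 2)
Step 8: +0 fires, +2 burnt (F count now 0)
Fire out after step 8
Initially T: 14, now '.': 23
Total burnt (originally-T cells now '.'): 12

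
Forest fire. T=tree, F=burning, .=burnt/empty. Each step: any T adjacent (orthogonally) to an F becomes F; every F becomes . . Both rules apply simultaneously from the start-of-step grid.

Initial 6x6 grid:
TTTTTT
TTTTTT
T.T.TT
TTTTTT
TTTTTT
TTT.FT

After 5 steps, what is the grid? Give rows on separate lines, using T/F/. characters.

Step 1: 2 trees catch fire, 1 burn out
  TTTTTT
  TTTTTT
  T.T.TT
  TTTTTT
  TTTTFT
  TTT..F
Step 2: 3 trees catch fire, 2 burn out
  TTTTTT
  TTTTTT
  T.T.TT
  TTTTFT
  TTTF.F
  TTT...
Step 3: 4 trees catch fire, 3 burn out
  TTTTTT
  TTTTTT
  T.T.FT
  TTTF.F
  TTF...
  TTT...
Step 4: 5 trees catch fire, 4 burn out
  TTTTTT
  TTTTFT
  T.T..F
  TTF...
  TF....
  TTF...
Step 5: 7 trees catch fire, 5 burn out
  TTTTFT
  TTTF.F
  T.F...
  TF....
  F.....
  TF....

TTTTFT
TTTF.F
T.F...
TF....
F.....
TF....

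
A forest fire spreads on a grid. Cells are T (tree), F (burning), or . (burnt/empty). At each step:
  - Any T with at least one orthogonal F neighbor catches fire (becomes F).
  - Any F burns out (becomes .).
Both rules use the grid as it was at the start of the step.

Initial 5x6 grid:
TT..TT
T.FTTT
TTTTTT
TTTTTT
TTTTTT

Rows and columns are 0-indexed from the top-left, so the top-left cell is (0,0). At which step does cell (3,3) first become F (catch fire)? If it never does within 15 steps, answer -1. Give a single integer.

Step 1: cell (3,3)='T' (+2 fires, +1 burnt)
Step 2: cell (3,3)='T' (+4 fires, +2 burnt)
Step 3: cell (3,3)='F' (+7 fires, +4 burnt)
  -> target ignites at step 3
Step 4: cell (3,3)='.' (+7 fires, +7 burnt)
Step 5: cell (3,3)='.' (+4 fires, +7 burnt)
Step 6: cell (3,3)='.' (+2 fires, +4 burnt)
Step 7: cell (3,3)='.' (+0 fires, +2 burnt)
  fire out at step 7

3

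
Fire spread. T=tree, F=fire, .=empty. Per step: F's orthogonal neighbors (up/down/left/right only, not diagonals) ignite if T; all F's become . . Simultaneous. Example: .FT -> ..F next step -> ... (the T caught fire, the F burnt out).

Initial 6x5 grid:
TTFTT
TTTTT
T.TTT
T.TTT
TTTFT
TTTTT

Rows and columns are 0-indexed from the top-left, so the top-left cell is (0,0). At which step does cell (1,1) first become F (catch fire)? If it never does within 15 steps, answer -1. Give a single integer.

Step 1: cell (1,1)='T' (+7 fires, +2 burnt)
Step 2: cell (1,1)='F' (+11 fires, +7 burnt)
  -> target ignites at step 2
Step 3: cell (1,1)='.' (+5 fires, +11 burnt)
Step 4: cell (1,1)='.' (+3 fires, +5 burnt)
Step 5: cell (1,1)='.' (+0 fires, +3 burnt)
  fire out at step 5

2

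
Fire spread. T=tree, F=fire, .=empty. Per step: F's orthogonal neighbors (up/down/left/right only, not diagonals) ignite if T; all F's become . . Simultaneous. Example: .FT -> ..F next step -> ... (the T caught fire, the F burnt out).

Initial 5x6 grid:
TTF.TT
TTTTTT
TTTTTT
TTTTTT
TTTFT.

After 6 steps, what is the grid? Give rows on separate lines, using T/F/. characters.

Step 1: 5 trees catch fire, 2 burn out
  TF..TT
  TTFTTT
  TTTTTT
  TTTFTT
  TTF.F.
Step 2: 8 trees catch fire, 5 burn out
  F...TT
  TF.FTT
  TTFFTT
  TTF.FT
  TF....
Step 3: 7 trees catch fire, 8 burn out
  ....TT
  F...FT
  TF..FT
  TF...F
  F.....
Step 4: 5 trees catch fire, 7 burn out
  ....FT
  .....F
  F....F
  F.....
  ......
Step 5: 1 trees catch fire, 5 burn out
  .....F
  ......
  ......
  ......
  ......
Step 6: 0 trees catch fire, 1 burn out
  ......
  ......
  ......
  ......
  ......

......
......
......
......
......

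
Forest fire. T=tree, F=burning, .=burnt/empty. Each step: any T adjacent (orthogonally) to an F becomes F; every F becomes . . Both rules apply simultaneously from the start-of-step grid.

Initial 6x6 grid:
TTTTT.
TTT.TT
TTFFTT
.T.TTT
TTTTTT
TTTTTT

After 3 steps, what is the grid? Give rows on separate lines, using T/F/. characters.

Step 1: 4 trees catch fire, 2 burn out
  TTTTT.
  TTF.TT
  TF..FT
  .T.FTT
  TTTTTT
  TTTTTT
Step 2: 8 trees catch fire, 4 burn out
  TTFTT.
  TF..FT
  F....F
  .F..FT
  TTTFTT
  TTTTTT
Step 3: 10 trees catch fire, 8 burn out
  TF.FF.
  F....F
  ......
  .....F
  TFF.FT
  TTTFTT

TF.FF.
F....F
......
.....F
TFF.FT
TTTFTT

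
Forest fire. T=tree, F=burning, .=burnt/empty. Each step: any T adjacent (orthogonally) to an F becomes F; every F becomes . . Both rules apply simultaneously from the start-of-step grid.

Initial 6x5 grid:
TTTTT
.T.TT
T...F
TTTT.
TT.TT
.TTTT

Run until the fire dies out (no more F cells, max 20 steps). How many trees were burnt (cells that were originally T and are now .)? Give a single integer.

Step 1: +1 fires, +1 burnt (F count now 1)
Step 2: +2 fires, +1 burnt (F count now 2)
Step 3: +1 fires, +2 burnt (F count now 1)
Step 4: +1 fires, +1 burnt (F count now 1)
Step 5: +1 fires, +1 burnt (F count now 1)
Step 6: +2 fires, +1 burnt (F count now 2)
Step 7: +0 fires, +2 burnt (F count now 0)
Fire out after step 7
Initially T: 21, now '.': 17
Total burnt (originally-T cells now '.'): 8

Answer: 8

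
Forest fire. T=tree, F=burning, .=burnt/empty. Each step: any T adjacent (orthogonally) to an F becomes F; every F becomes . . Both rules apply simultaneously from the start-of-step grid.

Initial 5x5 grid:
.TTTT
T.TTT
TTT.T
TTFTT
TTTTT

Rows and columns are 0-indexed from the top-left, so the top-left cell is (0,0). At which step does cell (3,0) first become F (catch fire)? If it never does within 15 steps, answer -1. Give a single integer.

Step 1: cell (3,0)='T' (+4 fires, +1 burnt)
Step 2: cell (3,0)='F' (+6 fires, +4 burnt)
  -> target ignites at step 2
Step 3: cell (3,0)='.' (+6 fires, +6 burnt)
Step 4: cell (3,0)='.' (+4 fires, +6 burnt)
Step 5: cell (3,0)='.' (+1 fires, +4 burnt)
Step 6: cell (3,0)='.' (+0 fires, +1 burnt)
  fire out at step 6

2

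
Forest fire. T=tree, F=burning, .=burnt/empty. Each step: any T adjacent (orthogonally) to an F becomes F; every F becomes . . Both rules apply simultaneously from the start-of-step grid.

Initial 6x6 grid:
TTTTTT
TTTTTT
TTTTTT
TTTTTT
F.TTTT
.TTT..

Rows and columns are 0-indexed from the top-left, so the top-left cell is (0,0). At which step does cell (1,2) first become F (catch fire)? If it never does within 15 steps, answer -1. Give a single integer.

Step 1: cell (1,2)='T' (+1 fires, +1 burnt)
Step 2: cell (1,2)='T' (+2 fires, +1 burnt)
Step 3: cell (1,2)='T' (+3 fires, +2 burnt)
Step 4: cell (1,2)='T' (+5 fires, +3 burnt)
Step 5: cell (1,2)='F' (+6 fires, +5 burnt)
  -> target ignites at step 5
Step 6: cell (1,2)='.' (+7 fires, +6 burnt)
Step 7: cell (1,2)='.' (+4 fires, +7 burnt)
Step 8: cell (1,2)='.' (+2 fires, +4 burnt)
Step 9: cell (1,2)='.' (+1 fires, +2 burnt)
Step 10: cell (1,2)='.' (+0 fires, +1 burnt)
  fire out at step 10

5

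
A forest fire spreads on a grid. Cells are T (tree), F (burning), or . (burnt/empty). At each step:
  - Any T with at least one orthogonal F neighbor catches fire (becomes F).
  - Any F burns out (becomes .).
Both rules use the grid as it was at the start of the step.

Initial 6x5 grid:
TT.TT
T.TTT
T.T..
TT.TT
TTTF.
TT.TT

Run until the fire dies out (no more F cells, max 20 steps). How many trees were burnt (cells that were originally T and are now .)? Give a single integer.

Step 1: +3 fires, +1 burnt (F count now 3)
Step 2: +3 fires, +3 burnt (F count now 3)
Step 3: +3 fires, +3 burnt (F count now 3)
Step 4: +2 fires, +3 burnt (F count now 2)
Step 5: +1 fires, +2 burnt (F count now 1)
Step 6: +1 fires, +1 burnt (F count now 1)
Step 7: +1 fires, +1 burnt (F count now 1)
Step 8: +1 fires, +1 burnt (F count now 1)
Step 9: +0 fires, +1 burnt (F count now 0)
Fire out after step 9
Initially T: 21, now '.': 24
Total burnt (originally-T cells now '.'): 15

Answer: 15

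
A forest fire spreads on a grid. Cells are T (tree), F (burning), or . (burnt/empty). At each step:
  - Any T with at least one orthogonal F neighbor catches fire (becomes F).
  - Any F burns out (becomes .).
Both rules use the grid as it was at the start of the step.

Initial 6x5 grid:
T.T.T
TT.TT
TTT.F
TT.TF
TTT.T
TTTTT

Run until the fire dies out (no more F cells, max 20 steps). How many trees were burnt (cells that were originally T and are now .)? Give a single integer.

Step 1: +3 fires, +2 burnt (F count now 3)
Step 2: +3 fires, +3 burnt (F count now 3)
Step 3: +1 fires, +3 burnt (F count now 1)
Step 4: +1 fires, +1 burnt (F count now 1)
Step 5: +2 fires, +1 burnt (F count now 2)
Step 6: +2 fires, +2 burnt (F count now 2)
Step 7: +2 fires, +2 burnt (F count now 2)
Step 8: +2 fires, +2 burnt (F count now 2)
Step 9: +3 fires, +2 burnt (F count now 3)
Step 10: +1 fires, +3 burnt (F count now 1)
Step 11: +1 fires, +1 burnt (F count now 1)
Step 12: +0 fires, +1 burnt (F count now 0)
Fire out after step 12
Initially T: 22, now '.': 29
Total burnt (originally-T cells now '.'): 21

Answer: 21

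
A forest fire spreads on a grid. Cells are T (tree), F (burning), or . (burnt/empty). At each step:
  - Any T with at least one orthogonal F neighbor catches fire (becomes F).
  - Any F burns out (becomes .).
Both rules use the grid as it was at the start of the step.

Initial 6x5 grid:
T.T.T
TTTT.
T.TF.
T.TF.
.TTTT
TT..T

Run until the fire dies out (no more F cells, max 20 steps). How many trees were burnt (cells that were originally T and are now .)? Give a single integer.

Step 1: +4 fires, +2 burnt (F count now 4)
Step 2: +3 fires, +4 burnt (F count now 3)
Step 3: +4 fires, +3 burnt (F count now 4)
Step 4: +2 fires, +4 burnt (F count now 2)
Step 5: +3 fires, +2 burnt (F count now 3)
Step 6: +1 fires, +3 burnt (F count now 1)
Step 7: +0 fires, +1 burnt (F count now 0)
Fire out after step 7
Initially T: 18, now '.': 29
Total burnt (originally-T cells now '.'): 17

Answer: 17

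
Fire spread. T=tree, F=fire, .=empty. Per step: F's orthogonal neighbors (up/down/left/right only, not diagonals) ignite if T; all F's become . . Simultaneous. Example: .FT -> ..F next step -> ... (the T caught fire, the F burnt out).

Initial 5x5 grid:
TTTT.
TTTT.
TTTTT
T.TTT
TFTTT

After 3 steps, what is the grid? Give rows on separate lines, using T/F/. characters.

Step 1: 2 trees catch fire, 1 burn out
  TTTT.
  TTTT.
  TTTTT
  T.TTT
  F.FTT
Step 2: 3 trees catch fire, 2 burn out
  TTTT.
  TTTT.
  TTTTT
  F.FTT
  ...FT
Step 3: 4 trees catch fire, 3 burn out
  TTTT.
  TTTT.
  FTFTT
  ...FT
  ....F

TTTT.
TTTT.
FTFTT
...FT
....F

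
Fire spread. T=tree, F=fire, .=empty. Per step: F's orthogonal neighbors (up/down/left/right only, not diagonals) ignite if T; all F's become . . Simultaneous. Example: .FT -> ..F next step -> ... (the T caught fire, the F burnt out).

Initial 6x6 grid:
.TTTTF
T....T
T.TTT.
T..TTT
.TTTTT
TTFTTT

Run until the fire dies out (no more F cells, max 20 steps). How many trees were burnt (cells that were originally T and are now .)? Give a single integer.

Step 1: +5 fires, +2 burnt (F count now 5)
Step 2: +5 fires, +5 burnt (F count now 5)
Step 3: +4 fires, +5 burnt (F count now 4)
Step 4: +4 fires, +4 burnt (F count now 4)
Step 5: +3 fires, +4 burnt (F count now 3)
Step 6: +0 fires, +3 burnt (F count now 0)
Fire out after step 6
Initially T: 24, now '.': 33
Total burnt (originally-T cells now '.'): 21

Answer: 21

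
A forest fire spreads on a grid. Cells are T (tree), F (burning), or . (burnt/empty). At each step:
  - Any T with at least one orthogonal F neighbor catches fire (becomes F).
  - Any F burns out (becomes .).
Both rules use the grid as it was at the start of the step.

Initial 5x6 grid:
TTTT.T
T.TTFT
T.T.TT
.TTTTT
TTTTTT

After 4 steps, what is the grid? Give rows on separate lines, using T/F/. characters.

Step 1: 3 trees catch fire, 1 burn out
  TTTT.T
  T.TF.F
  T.T.FT
  .TTTTT
  TTTTTT
Step 2: 5 trees catch fire, 3 burn out
  TTTF.F
  T.F...
  T.T..F
  .TTTFT
  TTTTTT
Step 3: 5 trees catch fire, 5 burn out
  TTF...
  T.....
  T.F...
  .TTF.F
  TTTTFT
Step 4: 4 trees catch fire, 5 burn out
  TF....
  T.....
  T.....
  .TF...
  TTTF.F

TF....
T.....
T.....
.TF...
TTTF.F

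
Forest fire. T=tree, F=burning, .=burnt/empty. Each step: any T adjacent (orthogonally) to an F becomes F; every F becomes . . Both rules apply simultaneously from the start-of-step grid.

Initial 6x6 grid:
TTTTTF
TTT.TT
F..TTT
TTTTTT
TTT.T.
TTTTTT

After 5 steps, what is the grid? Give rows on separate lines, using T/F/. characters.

Step 1: 4 trees catch fire, 2 burn out
  TTTTF.
  FTT.TF
  ...TTT
  FTTTTT
  TTT.T.
  TTTTTT
Step 2: 7 trees catch fire, 4 burn out
  FTTF..
  .FT.F.
  ...TTF
  .FTTTT
  FTT.T.
  TTTTTT
Step 3: 8 trees catch fire, 7 burn out
  .FF...
  ..F...
  ...TF.
  ..FTTF
  .FT.T.
  FTTTTT
Step 4: 5 trees catch fire, 8 burn out
  ......
  ......
  ...F..
  ...FF.
  ..F.T.
  .FTTTT
Step 5: 2 trees catch fire, 5 burn out
  ......
  ......
  ......
  ......
  ....F.
  ..FTTT

......
......
......
......
....F.
..FTTT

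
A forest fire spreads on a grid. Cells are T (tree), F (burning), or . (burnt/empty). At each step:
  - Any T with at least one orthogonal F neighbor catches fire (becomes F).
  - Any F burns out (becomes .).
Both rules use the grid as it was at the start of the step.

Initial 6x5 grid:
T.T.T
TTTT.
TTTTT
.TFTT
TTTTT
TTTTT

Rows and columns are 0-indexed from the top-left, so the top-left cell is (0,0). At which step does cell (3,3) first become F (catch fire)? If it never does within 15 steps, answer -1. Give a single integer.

Step 1: cell (3,3)='F' (+4 fires, +1 burnt)
  -> target ignites at step 1
Step 2: cell (3,3)='.' (+7 fires, +4 burnt)
Step 3: cell (3,3)='.' (+9 fires, +7 burnt)
Step 4: cell (3,3)='.' (+3 fires, +9 burnt)
Step 5: cell (3,3)='.' (+1 fires, +3 burnt)
Step 6: cell (3,3)='.' (+0 fires, +1 burnt)
  fire out at step 6

1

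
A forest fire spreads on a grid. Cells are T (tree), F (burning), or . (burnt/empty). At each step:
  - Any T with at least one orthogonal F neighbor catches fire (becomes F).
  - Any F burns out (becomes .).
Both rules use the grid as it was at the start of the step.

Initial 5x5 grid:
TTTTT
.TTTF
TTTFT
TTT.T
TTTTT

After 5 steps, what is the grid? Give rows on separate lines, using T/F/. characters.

Step 1: 4 trees catch fire, 2 burn out
  TTTTF
  .TTF.
  TTF.F
  TTT.T
  TTTTT
Step 2: 5 trees catch fire, 4 burn out
  TTTF.
  .TF..
  TF...
  TTF.F
  TTTTT
Step 3: 6 trees catch fire, 5 burn out
  TTF..
  .F...
  F....
  TF...
  TTFTF
Step 4: 4 trees catch fire, 6 burn out
  TF...
  .....
  .....
  F....
  TF.F.
Step 5: 2 trees catch fire, 4 burn out
  F....
  .....
  .....
  .....
  F....

F....
.....
.....
.....
F....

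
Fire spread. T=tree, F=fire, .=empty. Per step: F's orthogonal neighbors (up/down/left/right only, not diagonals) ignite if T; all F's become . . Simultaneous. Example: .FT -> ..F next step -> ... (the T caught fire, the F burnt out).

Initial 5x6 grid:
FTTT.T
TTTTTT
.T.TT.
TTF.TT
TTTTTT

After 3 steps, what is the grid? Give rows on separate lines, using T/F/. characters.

Step 1: 4 trees catch fire, 2 burn out
  .FTT.T
  FTTTTT
  .T.TT.
  TF..TT
  TTFTTT
Step 2: 6 trees catch fire, 4 burn out
  ..FT.T
  .FTTTT
  .F.TT.
  F...TT
  TF.FTT
Step 3: 4 trees catch fire, 6 burn out
  ...F.T
  ..FTTT
  ...TT.
  ....TT
  F...FT

...F.T
..FTTT
...TT.
....TT
F...FT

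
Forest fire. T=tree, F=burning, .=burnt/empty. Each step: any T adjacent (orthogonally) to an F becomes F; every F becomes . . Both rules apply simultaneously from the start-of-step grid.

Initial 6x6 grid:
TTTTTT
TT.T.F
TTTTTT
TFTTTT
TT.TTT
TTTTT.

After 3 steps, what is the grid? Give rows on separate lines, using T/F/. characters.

Step 1: 6 trees catch fire, 2 burn out
  TTTTTF
  TT.T..
  TFTTTF
  F.FTTT
  TF.TTT
  TTTTT.
Step 2: 9 trees catch fire, 6 burn out
  TTTTF.
  TF.T..
  F.FTF.
  ...FTF
  F..TTT
  TFTTT.
Step 3: 9 trees catch fire, 9 burn out
  TFTF..
  F..T..
  ...F..
  ....F.
  ...FTF
  F.FTT.

TFTF..
F..T..
...F..
....F.
...FTF
F.FTT.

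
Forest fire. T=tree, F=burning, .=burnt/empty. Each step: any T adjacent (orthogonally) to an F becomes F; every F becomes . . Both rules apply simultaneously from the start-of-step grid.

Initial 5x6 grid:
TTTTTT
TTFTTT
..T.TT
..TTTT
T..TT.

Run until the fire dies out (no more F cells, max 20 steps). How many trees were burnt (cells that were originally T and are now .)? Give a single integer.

Step 1: +4 fires, +1 burnt (F count now 4)
Step 2: +5 fires, +4 burnt (F count now 5)
Step 3: +5 fires, +5 burnt (F count now 5)
Step 4: +4 fires, +5 burnt (F count now 4)
Step 5: +2 fires, +4 burnt (F count now 2)
Step 6: +0 fires, +2 burnt (F count now 0)
Fire out after step 6
Initially T: 21, now '.': 29
Total burnt (originally-T cells now '.'): 20

Answer: 20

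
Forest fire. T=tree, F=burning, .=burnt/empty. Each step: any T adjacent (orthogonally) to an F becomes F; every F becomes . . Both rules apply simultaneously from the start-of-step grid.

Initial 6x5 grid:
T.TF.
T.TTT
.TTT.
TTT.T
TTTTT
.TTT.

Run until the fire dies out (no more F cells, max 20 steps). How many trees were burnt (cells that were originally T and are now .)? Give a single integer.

Step 1: +2 fires, +1 burnt (F count now 2)
Step 2: +3 fires, +2 burnt (F count now 3)
Step 3: +1 fires, +3 burnt (F count now 1)
Step 4: +2 fires, +1 burnt (F count now 2)
Step 5: +2 fires, +2 burnt (F count now 2)
Step 6: +4 fires, +2 burnt (F count now 4)
Step 7: +4 fires, +4 burnt (F count now 4)
Step 8: +1 fires, +4 burnt (F count now 1)
Step 9: +0 fires, +1 burnt (F count now 0)
Fire out after step 9
Initially T: 21, now '.': 28
Total burnt (originally-T cells now '.'): 19

Answer: 19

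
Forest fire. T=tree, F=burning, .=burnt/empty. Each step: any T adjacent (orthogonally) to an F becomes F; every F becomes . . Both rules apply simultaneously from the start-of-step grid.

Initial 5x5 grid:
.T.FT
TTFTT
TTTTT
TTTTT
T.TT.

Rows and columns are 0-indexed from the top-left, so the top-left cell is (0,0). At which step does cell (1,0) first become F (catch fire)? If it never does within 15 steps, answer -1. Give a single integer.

Step 1: cell (1,0)='T' (+4 fires, +2 burnt)
Step 2: cell (1,0)='F' (+6 fires, +4 burnt)
  -> target ignites at step 2
Step 3: cell (1,0)='.' (+5 fires, +6 burnt)
Step 4: cell (1,0)='.' (+3 fires, +5 burnt)
Step 5: cell (1,0)='.' (+1 fires, +3 burnt)
Step 6: cell (1,0)='.' (+0 fires, +1 burnt)
  fire out at step 6

2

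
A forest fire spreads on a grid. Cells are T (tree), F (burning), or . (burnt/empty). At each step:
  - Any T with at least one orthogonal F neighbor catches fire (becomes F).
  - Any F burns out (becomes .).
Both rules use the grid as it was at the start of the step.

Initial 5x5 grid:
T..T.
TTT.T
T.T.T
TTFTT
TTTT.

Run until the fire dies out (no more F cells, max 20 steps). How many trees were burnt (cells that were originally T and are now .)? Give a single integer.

Step 1: +4 fires, +1 burnt (F count now 4)
Step 2: +5 fires, +4 burnt (F count now 5)
Step 3: +4 fires, +5 burnt (F count now 4)
Step 4: +2 fires, +4 burnt (F count now 2)
Step 5: +1 fires, +2 burnt (F count now 1)
Step 6: +0 fires, +1 burnt (F count now 0)
Fire out after step 6
Initially T: 17, now '.': 24
Total burnt (originally-T cells now '.'): 16

Answer: 16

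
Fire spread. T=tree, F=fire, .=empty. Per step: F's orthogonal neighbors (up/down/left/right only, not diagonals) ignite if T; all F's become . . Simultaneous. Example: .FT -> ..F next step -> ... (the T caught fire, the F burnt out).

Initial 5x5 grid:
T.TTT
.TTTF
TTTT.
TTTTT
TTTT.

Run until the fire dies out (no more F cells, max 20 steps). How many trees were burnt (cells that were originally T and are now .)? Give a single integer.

Step 1: +2 fires, +1 burnt (F count now 2)
Step 2: +3 fires, +2 burnt (F count now 3)
Step 3: +4 fires, +3 burnt (F count now 4)
Step 4: +4 fires, +4 burnt (F count now 4)
Step 5: +3 fires, +4 burnt (F count now 3)
Step 6: +2 fires, +3 burnt (F count now 2)
Step 7: +1 fires, +2 burnt (F count now 1)
Step 8: +0 fires, +1 burnt (F count now 0)
Fire out after step 8
Initially T: 20, now '.': 24
Total burnt (originally-T cells now '.'): 19

Answer: 19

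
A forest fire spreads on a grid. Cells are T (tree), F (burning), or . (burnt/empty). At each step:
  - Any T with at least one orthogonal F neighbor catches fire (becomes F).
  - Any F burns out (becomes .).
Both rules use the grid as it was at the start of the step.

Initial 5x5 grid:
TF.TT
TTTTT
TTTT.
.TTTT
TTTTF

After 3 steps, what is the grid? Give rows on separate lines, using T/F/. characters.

Step 1: 4 trees catch fire, 2 burn out
  F..TT
  TFTTT
  TTTT.
  .TTTF
  TTTF.
Step 2: 5 trees catch fire, 4 burn out
  ...TT
  F.FTT
  TFTT.
  .TTF.
  TTF..
Step 3: 7 trees catch fire, 5 burn out
  ...TT
  ...FT
  F.FF.
  .FF..
  TF...

...TT
...FT
F.FF.
.FF..
TF...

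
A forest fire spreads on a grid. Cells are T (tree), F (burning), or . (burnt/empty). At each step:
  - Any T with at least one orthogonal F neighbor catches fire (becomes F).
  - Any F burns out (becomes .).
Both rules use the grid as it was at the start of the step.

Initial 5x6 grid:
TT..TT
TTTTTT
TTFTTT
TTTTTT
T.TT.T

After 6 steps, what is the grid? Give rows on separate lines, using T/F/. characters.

Step 1: 4 trees catch fire, 1 burn out
  TT..TT
  TTFTTT
  TF.FTT
  TTFTTT
  T.TT.T
Step 2: 7 trees catch fire, 4 burn out
  TT..TT
  TF.FTT
  F...FT
  TF.FTT
  T.FT.T
Step 3: 7 trees catch fire, 7 burn out
  TF..TT
  F...FT
  .....F
  F...FT
  T..F.T
Step 4: 5 trees catch fire, 7 burn out
  F...FT
  .....F
  ......
  .....F
  F....T
Step 5: 2 trees catch fire, 5 burn out
  .....F
  ......
  ......
  ......
  .....F
Step 6: 0 trees catch fire, 2 burn out
  ......
  ......
  ......
  ......
  ......

......
......
......
......
......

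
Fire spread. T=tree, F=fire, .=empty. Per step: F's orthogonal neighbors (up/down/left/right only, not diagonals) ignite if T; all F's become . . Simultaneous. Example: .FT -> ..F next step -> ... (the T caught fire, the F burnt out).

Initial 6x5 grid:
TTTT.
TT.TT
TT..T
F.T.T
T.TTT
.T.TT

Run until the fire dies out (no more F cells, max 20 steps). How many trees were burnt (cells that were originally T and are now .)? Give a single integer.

Step 1: +2 fires, +1 burnt (F count now 2)
Step 2: +2 fires, +2 burnt (F count now 2)
Step 3: +2 fires, +2 burnt (F count now 2)
Step 4: +1 fires, +2 burnt (F count now 1)
Step 5: +1 fires, +1 burnt (F count now 1)
Step 6: +1 fires, +1 burnt (F count now 1)
Step 7: +1 fires, +1 burnt (F count now 1)
Step 8: +1 fires, +1 burnt (F count now 1)
Step 9: +1 fires, +1 burnt (F count now 1)
Step 10: +1 fires, +1 burnt (F count now 1)
Step 11: +1 fires, +1 burnt (F count now 1)
Step 12: +2 fires, +1 burnt (F count now 2)
Step 13: +2 fires, +2 burnt (F count now 2)
Step 14: +1 fires, +2 burnt (F count now 1)
Step 15: +0 fires, +1 burnt (F count now 0)
Fire out after step 15
Initially T: 20, now '.': 29
Total burnt (originally-T cells now '.'): 19

Answer: 19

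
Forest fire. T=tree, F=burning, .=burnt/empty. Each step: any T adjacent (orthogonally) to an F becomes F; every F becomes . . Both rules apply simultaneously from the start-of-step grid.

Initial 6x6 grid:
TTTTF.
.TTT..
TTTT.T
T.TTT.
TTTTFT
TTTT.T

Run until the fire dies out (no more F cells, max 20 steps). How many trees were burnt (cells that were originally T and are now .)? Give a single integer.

Answer: 25

Derivation:
Step 1: +4 fires, +2 burnt (F count now 4)
Step 2: +6 fires, +4 burnt (F count now 6)
Step 3: +6 fires, +6 burnt (F count now 6)
Step 4: +5 fires, +6 burnt (F count now 5)
Step 5: +3 fires, +5 burnt (F count now 3)
Step 6: +1 fires, +3 burnt (F count now 1)
Step 7: +0 fires, +1 burnt (F count now 0)
Fire out after step 7
Initially T: 26, now '.': 35
Total burnt (originally-T cells now '.'): 25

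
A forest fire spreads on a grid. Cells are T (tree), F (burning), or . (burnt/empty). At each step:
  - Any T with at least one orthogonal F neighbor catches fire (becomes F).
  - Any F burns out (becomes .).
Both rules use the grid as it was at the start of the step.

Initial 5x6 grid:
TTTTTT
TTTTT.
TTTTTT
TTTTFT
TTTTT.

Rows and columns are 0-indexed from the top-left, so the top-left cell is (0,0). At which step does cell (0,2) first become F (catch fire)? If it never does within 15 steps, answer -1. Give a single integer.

Step 1: cell (0,2)='T' (+4 fires, +1 burnt)
Step 2: cell (0,2)='T' (+5 fires, +4 burnt)
Step 3: cell (0,2)='T' (+5 fires, +5 burnt)
Step 4: cell (0,2)='T' (+6 fires, +5 burnt)
Step 5: cell (0,2)='F' (+4 fires, +6 burnt)
  -> target ignites at step 5
Step 6: cell (0,2)='.' (+2 fires, +4 burnt)
Step 7: cell (0,2)='.' (+1 fires, +2 burnt)
Step 8: cell (0,2)='.' (+0 fires, +1 burnt)
  fire out at step 8

5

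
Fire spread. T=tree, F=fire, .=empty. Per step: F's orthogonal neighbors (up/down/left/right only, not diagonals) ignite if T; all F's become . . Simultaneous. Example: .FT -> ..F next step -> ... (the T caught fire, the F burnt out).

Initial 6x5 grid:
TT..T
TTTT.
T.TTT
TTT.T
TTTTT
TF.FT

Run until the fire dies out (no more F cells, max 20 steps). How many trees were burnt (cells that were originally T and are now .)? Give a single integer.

Answer: 21

Derivation:
Step 1: +4 fires, +2 burnt (F count now 4)
Step 2: +4 fires, +4 burnt (F count now 4)
Step 3: +3 fires, +4 burnt (F count now 3)
Step 4: +3 fires, +3 burnt (F count now 3)
Step 5: +3 fires, +3 burnt (F count now 3)
Step 6: +3 fires, +3 burnt (F count now 3)
Step 7: +1 fires, +3 burnt (F count now 1)
Step 8: +0 fires, +1 burnt (F count now 0)
Fire out after step 8
Initially T: 22, now '.': 29
Total burnt (originally-T cells now '.'): 21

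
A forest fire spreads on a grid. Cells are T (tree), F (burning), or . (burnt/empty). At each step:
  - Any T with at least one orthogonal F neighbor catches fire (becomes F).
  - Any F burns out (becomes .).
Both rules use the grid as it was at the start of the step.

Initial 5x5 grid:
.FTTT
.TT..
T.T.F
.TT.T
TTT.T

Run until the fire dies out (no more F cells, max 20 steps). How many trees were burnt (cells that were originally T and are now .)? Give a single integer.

Answer: 13

Derivation:
Step 1: +3 fires, +2 burnt (F count now 3)
Step 2: +3 fires, +3 burnt (F count now 3)
Step 3: +2 fires, +3 burnt (F count now 2)
Step 4: +1 fires, +2 burnt (F count now 1)
Step 5: +2 fires, +1 burnt (F count now 2)
Step 6: +1 fires, +2 burnt (F count now 1)
Step 7: +1 fires, +1 burnt (F count now 1)
Step 8: +0 fires, +1 burnt (F count now 0)
Fire out after step 8
Initially T: 14, now '.': 24
Total burnt (originally-T cells now '.'): 13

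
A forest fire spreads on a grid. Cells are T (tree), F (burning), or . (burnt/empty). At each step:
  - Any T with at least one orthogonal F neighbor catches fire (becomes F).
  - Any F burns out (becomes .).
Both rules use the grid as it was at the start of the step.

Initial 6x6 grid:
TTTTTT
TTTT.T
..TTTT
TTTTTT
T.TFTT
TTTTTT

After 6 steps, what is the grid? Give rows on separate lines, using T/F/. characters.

Step 1: 4 trees catch fire, 1 burn out
  TTTTTT
  TTTT.T
  ..TTTT
  TTTFTT
  T.F.FT
  TTTFTT
Step 2: 6 trees catch fire, 4 burn out
  TTTTTT
  TTTT.T
  ..TFTT
  TTF.FT
  T....F
  TTF.FT
Step 3: 7 trees catch fire, 6 burn out
  TTTTTT
  TTTF.T
  ..F.FT
  TF...F
  T.....
  TF...F
Step 4: 5 trees catch fire, 7 burn out
  TTTFTT
  TTF..T
  .....F
  F.....
  T.....
  F.....
Step 5: 5 trees catch fire, 5 burn out
  TTF.FT
  TF...F
  ......
  ......
  F.....
  ......
Step 6: 3 trees catch fire, 5 burn out
  TF...F
  F.....
  ......
  ......
  ......
  ......

TF...F
F.....
......
......
......
......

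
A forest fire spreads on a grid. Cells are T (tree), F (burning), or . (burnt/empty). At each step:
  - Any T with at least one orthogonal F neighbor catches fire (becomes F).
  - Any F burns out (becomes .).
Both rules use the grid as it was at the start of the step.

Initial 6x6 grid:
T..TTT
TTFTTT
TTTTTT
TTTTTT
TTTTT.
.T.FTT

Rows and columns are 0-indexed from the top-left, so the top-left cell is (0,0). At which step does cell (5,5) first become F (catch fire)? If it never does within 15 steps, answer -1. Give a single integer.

Step 1: cell (5,5)='T' (+5 fires, +2 burnt)
Step 2: cell (5,5)='F' (+10 fires, +5 burnt)
  -> target ignites at step 2
Step 3: cell (5,5)='.' (+8 fires, +10 burnt)
Step 4: cell (5,5)='.' (+6 fires, +8 burnt)
Step 5: cell (5,5)='.' (+0 fires, +6 burnt)
  fire out at step 5

2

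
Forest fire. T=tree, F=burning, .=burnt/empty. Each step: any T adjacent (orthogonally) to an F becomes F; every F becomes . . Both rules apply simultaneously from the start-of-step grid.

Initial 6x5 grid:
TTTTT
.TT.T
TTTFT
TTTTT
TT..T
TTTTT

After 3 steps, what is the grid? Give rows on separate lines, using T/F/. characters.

Step 1: 3 trees catch fire, 1 burn out
  TTTTT
  .TT.T
  TTF.F
  TTTFT
  TT..T
  TTTTT
Step 2: 5 trees catch fire, 3 burn out
  TTTTT
  .TF.F
  TF...
  TTF.F
  TT..T
  TTTTT
Step 3: 6 trees catch fire, 5 burn out
  TTFTF
  .F...
  F....
  TF...
  TT..F
  TTTTT

TTFTF
.F...
F....
TF...
TT..F
TTTTT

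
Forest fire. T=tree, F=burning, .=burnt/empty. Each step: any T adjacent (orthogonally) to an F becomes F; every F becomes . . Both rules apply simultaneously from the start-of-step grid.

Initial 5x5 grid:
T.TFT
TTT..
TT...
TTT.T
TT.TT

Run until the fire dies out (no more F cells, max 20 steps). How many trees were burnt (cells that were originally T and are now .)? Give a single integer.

Step 1: +2 fires, +1 burnt (F count now 2)
Step 2: +1 fires, +2 burnt (F count now 1)
Step 3: +1 fires, +1 burnt (F count now 1)
Step 4: +2 fires, +1 burnt (F count now 2)
Step 5: +3 fires, +2 burnt (F count now 3)
Step 6: +3 fires, +3 burnt (F count now 3)
Step 7: +1 fires, +3 burnt (F count now 1)
Step 8: +0 fires, +1 burnt (F count now 0)
Fire out after step 8
Initially T: 16, now '.': 22
Total burnt (originally-T cells now '.'): 13

Answer: 13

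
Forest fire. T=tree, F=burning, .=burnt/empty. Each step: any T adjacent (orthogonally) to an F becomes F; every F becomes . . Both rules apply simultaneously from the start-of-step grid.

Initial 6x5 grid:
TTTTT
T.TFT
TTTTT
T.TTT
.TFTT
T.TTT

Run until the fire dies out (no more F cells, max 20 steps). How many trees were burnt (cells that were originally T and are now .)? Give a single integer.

Answer: 23

Derivation:
Step 1: +8 fires, +2 burnt (F count now 8)
Step 2: +7 fires, +8 burnt (F count now 7)
Step 3: +4 fires, +7 burnt (F count now 4)
Step 4: +2 fires, +4 burnt (F count now 2)
Step 5: +2 fires, +2 burnt (F count now 2)
Step 6: +0 fires, +2 burnt (F count now 0)
Fire out after step 6
Initially T: 24, now '.': 29
Total burnt (originally-T cells now '.'): 23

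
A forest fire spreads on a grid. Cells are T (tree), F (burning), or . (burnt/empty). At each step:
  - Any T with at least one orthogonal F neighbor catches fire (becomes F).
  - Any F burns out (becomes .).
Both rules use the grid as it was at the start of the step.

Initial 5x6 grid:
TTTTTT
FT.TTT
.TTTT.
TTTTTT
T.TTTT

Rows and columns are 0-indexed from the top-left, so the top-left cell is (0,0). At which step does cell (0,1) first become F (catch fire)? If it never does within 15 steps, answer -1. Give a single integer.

Step 1: cell (0,1)='T' (+2 fires, +1 burnt)
Step 2: cell (0,1)='F' (+2 fires, +2 burnt)
  -> target ignites at step 2
Step 3: cell (0,1)='.' (+3 fires, +2 burnt)
Step 4: cell (0,1)='.' (+4 fires, +3 burnt)
Step 5: cell (0,1)='.' (+6 fires, +4 burnt)
Step 6: cell (0,1)='.' (+4 fires, +6 burnt)
Step 7: cell (0,1)='.' (+3 fires, +4 burnt)
Step 8: cell (0,1)='.' (+1 fires, +3 burnt)
Step 9: cell (0,1)='.' (+0 fires, +1 burnt)
  fire out at step 9

2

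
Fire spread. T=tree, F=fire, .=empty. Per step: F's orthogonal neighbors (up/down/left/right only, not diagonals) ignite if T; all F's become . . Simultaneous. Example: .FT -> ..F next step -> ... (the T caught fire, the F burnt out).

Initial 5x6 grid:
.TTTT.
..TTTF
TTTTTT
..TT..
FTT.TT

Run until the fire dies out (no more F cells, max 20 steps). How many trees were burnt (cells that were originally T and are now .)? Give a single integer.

Answer: 17

Derivation:
Step 1: +3 fires, +2 burnt (F count now 3)
Step 2: +4 fires, +3 burnt (F count now 4)
Step 3: +4 fires, +4 burnt (F count now 4)
Step 4: +3 fires, +4 burnt (F count now 3)
Step 5: +2 fires, +3 burnt (F count now 2)
Step 6: +1 fires, +2 burnt (F count now 1)
Step 7: +0 fires, +1 burnt (F count now 0)
Fire out after step 7
Initially T: 19, now '.': 28
Total burnt (originally-T cells now '.'): 17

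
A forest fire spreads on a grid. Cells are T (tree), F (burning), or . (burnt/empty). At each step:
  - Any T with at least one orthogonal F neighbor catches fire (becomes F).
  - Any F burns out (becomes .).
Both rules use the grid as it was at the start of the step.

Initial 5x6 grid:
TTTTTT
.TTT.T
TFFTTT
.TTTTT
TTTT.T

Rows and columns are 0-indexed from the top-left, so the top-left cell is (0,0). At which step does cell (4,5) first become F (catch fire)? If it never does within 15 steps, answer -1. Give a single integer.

Step 1: cell (4,5)='T' (+6 fires, +2 burnt)
Step 2: cell (4,5)='T' (+7 fires, +6 burnt)
Step 3: cell (4,5)='T' (+6 fires, +7 burnt)
Step 4: cell (4,5)='T' (+3 fires, +6 burnt)
Step 5: cell (4,5)='F' (+2 fires, +3 burnt)
  -> target ignites at step 5
Step 6: cell (4,5)='.' (+0 fires, +2 burnt)
  fire out at step 6

5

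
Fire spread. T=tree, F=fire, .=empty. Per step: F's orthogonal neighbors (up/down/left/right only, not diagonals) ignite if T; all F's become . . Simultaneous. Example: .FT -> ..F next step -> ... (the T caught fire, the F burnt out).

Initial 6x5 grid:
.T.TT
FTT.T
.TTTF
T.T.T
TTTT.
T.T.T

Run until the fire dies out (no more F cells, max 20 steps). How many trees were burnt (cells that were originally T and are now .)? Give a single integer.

Answer: 18

Derivation:
Step 1: +4 fires, +2 burnt (F count now 4)
Step 2: +5 fires, +4 burnt (F count now 5)
Step 3: +2 fires, +5 burnt (F count now 2)
Step 4: +1 fires, +2 burnt (F count now 1)
Step 5: +3 fires, +1 burnt (F count now 3)
Step 6: +1 fires, +3 burnt (F count now 1)
Step 7: +2 fires, +1 burnt (F count now 2)
Step 8: +0 fires, +2 burnt (F count now 0)
Fire out after step 8
Initially T: 19, now '.': 29
Total burnt (originally-T cells now '.'): 18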